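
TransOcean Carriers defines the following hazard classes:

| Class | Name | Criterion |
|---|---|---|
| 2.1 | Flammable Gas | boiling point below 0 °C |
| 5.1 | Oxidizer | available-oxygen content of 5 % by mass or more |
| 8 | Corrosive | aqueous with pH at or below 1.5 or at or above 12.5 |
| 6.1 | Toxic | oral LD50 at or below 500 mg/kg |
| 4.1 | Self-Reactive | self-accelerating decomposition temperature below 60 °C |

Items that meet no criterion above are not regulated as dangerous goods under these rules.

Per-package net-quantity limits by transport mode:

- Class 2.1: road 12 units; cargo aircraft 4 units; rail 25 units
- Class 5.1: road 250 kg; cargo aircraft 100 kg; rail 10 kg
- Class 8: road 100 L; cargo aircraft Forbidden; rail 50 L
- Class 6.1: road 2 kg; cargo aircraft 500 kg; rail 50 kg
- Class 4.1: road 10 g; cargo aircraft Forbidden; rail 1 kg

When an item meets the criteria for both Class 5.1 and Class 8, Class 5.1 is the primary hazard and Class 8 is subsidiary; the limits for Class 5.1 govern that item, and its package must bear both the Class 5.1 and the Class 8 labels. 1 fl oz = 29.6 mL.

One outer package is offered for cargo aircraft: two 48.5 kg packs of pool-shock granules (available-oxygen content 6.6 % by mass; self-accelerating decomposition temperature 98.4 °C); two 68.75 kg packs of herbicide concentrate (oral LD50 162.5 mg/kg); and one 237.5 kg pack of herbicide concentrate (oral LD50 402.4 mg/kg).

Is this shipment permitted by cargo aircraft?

Available-oxygen content 6.6 % by mass meets the Class 5.1 criterion (Oxidizer), so the pool-shock granules are Class 5.1.
With oral LD50 162.5 mg/kg (≤ 500 mg/kg), the herbicide concentrate falls in Class 6.1.
Herbicide concentrate: oral LD50 402.4 mg/kg ≤ 500 mg/kg → Class 6.1 (Toxic).
Total Class 6.1: (two 68.75 kg packs = 137.5 kg) + 237.5 kg = 375 kg.
375 kg is within the cargo aircraft limit of 500 kg for Class 6.1.
Class 5.1 quantity: two 48.5 kg packs = 97 kg.
97 kg is within the cargo aircraft limit of 100 kg for Class 5.1.
Every hazard class is within its cargo aircraft limit and no segregation rule is violated.

Yes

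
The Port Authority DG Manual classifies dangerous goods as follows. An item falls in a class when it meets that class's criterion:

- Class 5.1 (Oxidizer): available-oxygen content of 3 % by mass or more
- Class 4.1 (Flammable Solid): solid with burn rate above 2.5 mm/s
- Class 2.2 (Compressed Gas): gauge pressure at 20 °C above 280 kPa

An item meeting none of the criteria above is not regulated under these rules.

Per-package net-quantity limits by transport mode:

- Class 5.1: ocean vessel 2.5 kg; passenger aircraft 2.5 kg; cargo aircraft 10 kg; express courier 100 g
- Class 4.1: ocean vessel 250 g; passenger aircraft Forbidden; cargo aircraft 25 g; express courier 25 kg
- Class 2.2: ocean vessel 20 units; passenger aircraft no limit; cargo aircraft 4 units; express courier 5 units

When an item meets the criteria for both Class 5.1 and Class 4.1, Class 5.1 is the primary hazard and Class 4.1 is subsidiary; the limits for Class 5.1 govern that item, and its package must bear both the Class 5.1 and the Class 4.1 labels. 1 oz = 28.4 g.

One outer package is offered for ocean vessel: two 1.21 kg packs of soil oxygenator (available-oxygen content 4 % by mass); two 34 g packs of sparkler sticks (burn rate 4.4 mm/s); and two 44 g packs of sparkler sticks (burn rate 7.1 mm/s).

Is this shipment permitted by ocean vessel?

Yes

With available-oxygen content 4 % by mass (≥ 3 % by mass), the soil oxygenator falls in Class 5.1.
Burn rate 4.4 mm/s meets the Class 4.1 criterion (Flammable Solid), so the sparkler sticks are Class 4.1.
With burn rate 7.1 mm/s (> 2.5 mm/s), the sparkler sticks fall in Class 4.1.
Total Class 4.1: (two 34 g packs = 68 g) + (two 44 g packs = 88 g) = 156 g.
156 g is within the ocean vessel limit of 250 g for Class 4.1.
Class 5.1 quantity: two 1.21 kg packs = 2.42 kg.
2.42 kg ≤ 2.5 kg (ocean vessel limit, Class 5.1) — within limit.
Every hazard class is within its ocean vessel limit and no segregation rule is violated.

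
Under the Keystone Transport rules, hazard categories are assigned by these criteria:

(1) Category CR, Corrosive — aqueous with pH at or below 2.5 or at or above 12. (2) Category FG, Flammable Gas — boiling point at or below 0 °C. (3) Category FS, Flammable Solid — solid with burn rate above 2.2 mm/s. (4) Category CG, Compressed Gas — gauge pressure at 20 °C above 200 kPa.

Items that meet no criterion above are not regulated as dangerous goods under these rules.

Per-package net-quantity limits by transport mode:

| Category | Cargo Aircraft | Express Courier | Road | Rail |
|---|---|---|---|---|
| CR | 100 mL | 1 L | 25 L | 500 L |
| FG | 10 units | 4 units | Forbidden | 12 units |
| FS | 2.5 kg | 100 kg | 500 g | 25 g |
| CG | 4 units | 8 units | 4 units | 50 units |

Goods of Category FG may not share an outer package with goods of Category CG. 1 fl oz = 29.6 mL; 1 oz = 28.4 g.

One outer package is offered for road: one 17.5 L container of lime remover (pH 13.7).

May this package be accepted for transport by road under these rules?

Lime remover: pH 13.7 ≥ 12 → Category CR (Corrosive).
Category CR quantity: 17.5 L.
That is within the Category CR road limit of 25 L.

Yes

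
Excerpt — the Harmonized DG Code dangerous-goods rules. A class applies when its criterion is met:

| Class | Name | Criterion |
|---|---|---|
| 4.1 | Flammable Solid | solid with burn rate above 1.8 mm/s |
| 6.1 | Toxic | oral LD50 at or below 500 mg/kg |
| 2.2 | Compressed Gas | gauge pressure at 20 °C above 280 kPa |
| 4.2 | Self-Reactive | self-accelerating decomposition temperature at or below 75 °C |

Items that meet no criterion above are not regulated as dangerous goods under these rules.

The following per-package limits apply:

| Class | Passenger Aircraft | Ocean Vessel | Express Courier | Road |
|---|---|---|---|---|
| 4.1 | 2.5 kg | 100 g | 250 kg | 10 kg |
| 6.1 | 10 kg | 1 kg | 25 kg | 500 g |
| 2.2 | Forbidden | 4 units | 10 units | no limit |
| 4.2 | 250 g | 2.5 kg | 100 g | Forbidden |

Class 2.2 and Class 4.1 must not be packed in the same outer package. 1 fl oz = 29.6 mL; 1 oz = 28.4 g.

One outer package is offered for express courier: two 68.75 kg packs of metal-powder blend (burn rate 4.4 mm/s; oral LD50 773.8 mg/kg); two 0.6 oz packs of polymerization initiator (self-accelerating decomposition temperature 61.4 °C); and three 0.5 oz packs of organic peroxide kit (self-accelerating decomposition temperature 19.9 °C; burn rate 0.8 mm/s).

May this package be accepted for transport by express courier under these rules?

Burn rate 4.4 mm/s meets the Class 4.1 criterion (Flammable Solid), so the metal-powder blend is Class 4.1.
Self-accelerating decomposition temperature 61.4 °C meets the Class 4.2 criterion (Self-Reactive), so the polymerization initiator is Class 4.2.
The organic peroxide kit has self-accelerating decomposition temperature 19.9 °C, which is ≤ 75 °C, so it is Class 4.2 (Self-Reactive).
Class 4.2 net quantity: (two 0.6 oz packs = 34.08 g) + (three 0.5 oz packs = 42.6 g) = 76.68 g.
76.68 g ≤ 100 g (express courier limit, Class 4.2) — within limit.
Class 4.1 quantity: two 68.75 kg packs = 137.5 kg.
137.5 kg is within the express courier limit of 250 kg for Class 4.1.
The segregation rule (Class 2.2 with Class 4.1) does not apply to Class 4.2 with Class 4.1.
Every hazard class is within its express courier limit and no segregation rule is violated.

Yes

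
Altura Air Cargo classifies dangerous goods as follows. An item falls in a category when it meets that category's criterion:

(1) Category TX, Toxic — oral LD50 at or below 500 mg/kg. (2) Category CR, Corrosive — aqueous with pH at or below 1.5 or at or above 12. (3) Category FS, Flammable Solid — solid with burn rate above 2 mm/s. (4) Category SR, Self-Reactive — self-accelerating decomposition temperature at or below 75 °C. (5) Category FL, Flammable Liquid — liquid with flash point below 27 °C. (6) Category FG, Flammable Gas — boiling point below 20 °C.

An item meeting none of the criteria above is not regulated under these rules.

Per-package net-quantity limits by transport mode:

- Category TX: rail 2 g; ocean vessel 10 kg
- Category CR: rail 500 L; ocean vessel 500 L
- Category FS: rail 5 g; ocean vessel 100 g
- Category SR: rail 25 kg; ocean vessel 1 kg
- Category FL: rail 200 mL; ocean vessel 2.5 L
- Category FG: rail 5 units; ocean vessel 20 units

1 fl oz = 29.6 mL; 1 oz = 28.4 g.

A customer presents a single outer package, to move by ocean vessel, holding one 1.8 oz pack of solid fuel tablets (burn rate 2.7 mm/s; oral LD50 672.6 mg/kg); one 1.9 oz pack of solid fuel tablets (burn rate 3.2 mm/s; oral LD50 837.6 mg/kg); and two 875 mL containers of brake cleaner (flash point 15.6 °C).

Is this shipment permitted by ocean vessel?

No

With burn rate 2.7 mm/s (> 2 mm/s), the solid fuel tablets fall in Category FS.
Burn rate 3.2 mm/s meets the Category FS criterion (Flammable Solid), so the solid fuel tablets are Category FS.
The brake cleaner has flash point 15.6 °C, which is < 27 °C, so it is Category FL (Flammable Liquid).
Total Category FS: (one 1.8 oz pack = 51.12 g) + (one 1.9 oz pack = 53.96 g) = 105.08 g.
105.08 g exceeds the ocean vessel limit of 100 g for Category FS.
Category FL quantity: two 875 mL containers = 1.75 L.
1.75 L ≤ 2.5 L (ocean vessel limit, Category FL) — within limit.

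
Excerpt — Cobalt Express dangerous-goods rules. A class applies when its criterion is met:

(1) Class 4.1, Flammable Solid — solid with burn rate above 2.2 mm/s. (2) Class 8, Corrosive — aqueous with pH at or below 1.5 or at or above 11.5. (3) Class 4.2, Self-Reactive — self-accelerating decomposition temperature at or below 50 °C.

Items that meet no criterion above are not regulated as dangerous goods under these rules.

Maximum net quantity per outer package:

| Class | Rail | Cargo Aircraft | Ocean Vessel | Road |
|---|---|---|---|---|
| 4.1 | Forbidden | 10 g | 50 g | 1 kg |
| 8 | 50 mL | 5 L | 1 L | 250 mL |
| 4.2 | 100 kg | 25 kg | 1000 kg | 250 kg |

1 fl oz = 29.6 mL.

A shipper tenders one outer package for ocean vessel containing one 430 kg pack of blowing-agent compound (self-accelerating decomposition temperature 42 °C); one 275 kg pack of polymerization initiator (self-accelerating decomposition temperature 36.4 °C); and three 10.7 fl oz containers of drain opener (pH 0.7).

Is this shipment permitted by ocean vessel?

Yes

The blowing-agent compound has self-accelerating decomposition temperature 42 °C, which is ≤ 50 °C, so it is Class 4.2 (Self-Reactive).
With self-accelerating decomposition temperature 36.4 °C (≤ 50 °C), the polymerization initiator falls in Class 4.2.
The drain opener has pH 0.7, which is ≤ 1.5, so it is Class 8 (Corrosive).
Class 4.2 net quantity: 430 kg + 275 kg = 705 kg.
That is within the Class 4.2 ocean vessel limit of 1000 kg.
Class 8 quantity: three 10.7 fl oz containers = 950.16 mL.
That is within the Class 8 ocean vessel limit of 1 L.
Every hazard class is within its ocean vessel limit and no segregation rule is violated.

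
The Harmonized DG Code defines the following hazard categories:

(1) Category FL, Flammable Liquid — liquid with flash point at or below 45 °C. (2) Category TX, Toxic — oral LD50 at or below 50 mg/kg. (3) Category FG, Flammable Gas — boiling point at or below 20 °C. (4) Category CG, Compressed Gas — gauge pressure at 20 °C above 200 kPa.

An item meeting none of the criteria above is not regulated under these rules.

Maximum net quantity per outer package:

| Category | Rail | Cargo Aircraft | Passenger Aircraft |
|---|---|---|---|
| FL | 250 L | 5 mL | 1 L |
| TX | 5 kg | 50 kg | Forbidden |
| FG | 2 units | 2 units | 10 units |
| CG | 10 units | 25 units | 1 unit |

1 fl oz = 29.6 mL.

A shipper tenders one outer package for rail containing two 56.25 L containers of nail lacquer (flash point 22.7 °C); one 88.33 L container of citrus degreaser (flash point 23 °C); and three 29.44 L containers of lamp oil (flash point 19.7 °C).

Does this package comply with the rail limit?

No

With flash point 22.7 °C (≤ 45 °C), the nail lacquer falls in Category FL.
With flash point 23 °C (≤ 45 °C), the citrus degreaser falls in Category FL.
Lamp oil: flash point 19.7 °C ≤ 45 °C → Category FL (Flammable Liquid).
Total Category FL: (two 56.25 L containers = 112.5 L) + 88.33 L + (three 29.44 L containers = 88.32 L) = 289.15 L.
289.15 L exceeds the rail limit of 250 L for Category FL.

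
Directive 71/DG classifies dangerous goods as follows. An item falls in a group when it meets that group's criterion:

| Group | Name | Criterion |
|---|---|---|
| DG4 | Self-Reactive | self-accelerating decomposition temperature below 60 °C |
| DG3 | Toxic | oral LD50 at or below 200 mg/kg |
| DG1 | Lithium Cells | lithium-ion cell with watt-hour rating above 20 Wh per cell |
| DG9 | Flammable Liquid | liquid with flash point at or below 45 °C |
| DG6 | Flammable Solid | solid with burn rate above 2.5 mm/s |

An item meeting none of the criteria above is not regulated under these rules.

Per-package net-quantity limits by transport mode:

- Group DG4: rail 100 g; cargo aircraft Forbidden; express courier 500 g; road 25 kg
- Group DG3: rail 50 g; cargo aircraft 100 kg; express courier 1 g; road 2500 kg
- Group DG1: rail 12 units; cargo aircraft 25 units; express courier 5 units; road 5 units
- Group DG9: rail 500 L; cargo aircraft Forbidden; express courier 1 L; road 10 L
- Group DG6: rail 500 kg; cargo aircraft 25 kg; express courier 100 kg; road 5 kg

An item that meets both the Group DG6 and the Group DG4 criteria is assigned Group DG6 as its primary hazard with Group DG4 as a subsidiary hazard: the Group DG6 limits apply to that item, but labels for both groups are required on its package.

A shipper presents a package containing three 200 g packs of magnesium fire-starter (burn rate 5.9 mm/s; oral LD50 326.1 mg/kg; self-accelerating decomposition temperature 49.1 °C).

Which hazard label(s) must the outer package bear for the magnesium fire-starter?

Group DG4 and DG6

The magnesium fire-starter has burn rate 5.9 mm/s, which is > 2.5 mm/s, so it is Group DG6 (Flammable Solid).
The magnesium fire-starter has self-accelerating decomposition temperature 49.1 °C, which is < 60 °C, so it is Group DG4 (Self-Reactive).
By the precedence rule Group DG6 is primary and Group DG4 is subsidiary, and that rule requires both labels on the package.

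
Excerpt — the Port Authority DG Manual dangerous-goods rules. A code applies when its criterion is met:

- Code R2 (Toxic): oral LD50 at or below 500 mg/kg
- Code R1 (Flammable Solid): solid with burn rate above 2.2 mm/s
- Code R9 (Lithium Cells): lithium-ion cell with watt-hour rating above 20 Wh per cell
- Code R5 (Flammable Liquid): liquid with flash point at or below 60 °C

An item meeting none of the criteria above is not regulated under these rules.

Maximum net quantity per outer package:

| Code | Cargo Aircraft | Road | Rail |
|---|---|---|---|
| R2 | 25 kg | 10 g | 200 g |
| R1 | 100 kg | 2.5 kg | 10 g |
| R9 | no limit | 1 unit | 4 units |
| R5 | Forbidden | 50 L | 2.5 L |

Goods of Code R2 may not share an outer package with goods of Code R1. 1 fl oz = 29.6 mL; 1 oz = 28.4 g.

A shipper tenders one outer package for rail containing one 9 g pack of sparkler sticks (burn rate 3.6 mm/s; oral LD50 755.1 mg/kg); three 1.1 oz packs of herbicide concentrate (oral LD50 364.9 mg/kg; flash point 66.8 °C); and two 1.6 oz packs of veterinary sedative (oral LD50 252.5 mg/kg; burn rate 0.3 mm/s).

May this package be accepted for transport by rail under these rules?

With burn rate 3.6 mm/s (> 2.2 mm/s), the sparkler sticks fall in Code R1.
Oral LD50 364.9 mg/kg meets the Code R2 criterion (Toxic), so the herbicide concentrate is Code R2.
With oral LD50 252.5 mg/kg (≤ 500 mg/kg), the veterinary sedative falls in Code R2.
Code R2 net quantity: (three 1.1 oz packs = 93.72 g) + (two 1.6 oz packs = 90.88 g) = 184.6 g.
184.6 g is within the rail limit of 200 g for Code R2.
Code R1 quantity: 9 g.
9 g ≤ 10 g (rail limit, Code R1) — within limit.
Code R2 and Code R1 may not share an outer package.

No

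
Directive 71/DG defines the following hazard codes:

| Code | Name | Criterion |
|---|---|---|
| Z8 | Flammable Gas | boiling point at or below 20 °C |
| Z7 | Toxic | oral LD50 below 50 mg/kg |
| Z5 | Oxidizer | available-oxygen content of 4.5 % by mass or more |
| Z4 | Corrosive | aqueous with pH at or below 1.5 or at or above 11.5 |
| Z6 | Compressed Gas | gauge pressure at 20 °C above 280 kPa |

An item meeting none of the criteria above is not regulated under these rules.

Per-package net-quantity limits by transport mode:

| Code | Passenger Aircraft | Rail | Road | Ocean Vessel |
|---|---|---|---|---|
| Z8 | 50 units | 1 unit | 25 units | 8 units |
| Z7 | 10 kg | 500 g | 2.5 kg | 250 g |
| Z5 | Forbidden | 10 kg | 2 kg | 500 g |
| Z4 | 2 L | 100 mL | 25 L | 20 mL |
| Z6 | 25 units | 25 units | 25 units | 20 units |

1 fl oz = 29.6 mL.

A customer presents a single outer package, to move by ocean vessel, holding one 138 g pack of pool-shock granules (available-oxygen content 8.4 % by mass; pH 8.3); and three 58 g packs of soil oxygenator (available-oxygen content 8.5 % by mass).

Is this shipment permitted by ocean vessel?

With available-oxygen content 8.4 % by mass (≥ 4.5 % by mass), the pool-shock granules fall in Code Z5.
Soil oxygenator: available-oxygen content 8.5 % by mass ≥ 4.5 % by mass → Code Z5 (Oxidizer).
Total Code Z5: 138 g + (three 58 g packs = 174 g) = 312 g.
312 g is within the ocean vessel limit of 500 g for Code Z5.

Yes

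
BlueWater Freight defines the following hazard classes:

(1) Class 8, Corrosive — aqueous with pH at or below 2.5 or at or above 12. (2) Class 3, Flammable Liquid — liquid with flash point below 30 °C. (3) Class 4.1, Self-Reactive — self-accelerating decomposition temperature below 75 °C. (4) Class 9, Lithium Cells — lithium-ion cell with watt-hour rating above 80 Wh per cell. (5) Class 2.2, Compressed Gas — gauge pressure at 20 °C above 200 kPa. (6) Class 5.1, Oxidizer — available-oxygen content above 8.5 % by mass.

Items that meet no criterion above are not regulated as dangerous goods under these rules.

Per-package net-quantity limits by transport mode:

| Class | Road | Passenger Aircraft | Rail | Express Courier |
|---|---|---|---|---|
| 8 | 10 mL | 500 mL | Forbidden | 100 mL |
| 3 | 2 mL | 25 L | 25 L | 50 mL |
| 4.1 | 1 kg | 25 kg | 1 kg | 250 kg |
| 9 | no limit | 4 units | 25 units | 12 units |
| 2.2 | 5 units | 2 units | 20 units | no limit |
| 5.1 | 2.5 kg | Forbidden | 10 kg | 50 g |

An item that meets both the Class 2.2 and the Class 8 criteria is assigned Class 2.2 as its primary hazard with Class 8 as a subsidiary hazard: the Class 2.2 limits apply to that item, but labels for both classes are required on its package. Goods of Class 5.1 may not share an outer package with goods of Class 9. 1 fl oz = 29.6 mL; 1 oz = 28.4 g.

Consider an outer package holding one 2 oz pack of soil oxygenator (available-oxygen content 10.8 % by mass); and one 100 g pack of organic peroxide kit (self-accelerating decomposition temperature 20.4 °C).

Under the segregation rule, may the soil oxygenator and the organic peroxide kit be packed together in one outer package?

Yes

The soil oxygenator has available-oxygen content 10.8 % by mass, which is > 8.5 % by mass, so it is Class 5.1 (Oxidizer).
Self-accelerating decomposition temperature 20.4 °C meets the Class 4.1 criterion (Self-Reactive), so the organic peroxide kit is Class 4.1.
No segregation rule bars Class 5.1 with Class 4.1.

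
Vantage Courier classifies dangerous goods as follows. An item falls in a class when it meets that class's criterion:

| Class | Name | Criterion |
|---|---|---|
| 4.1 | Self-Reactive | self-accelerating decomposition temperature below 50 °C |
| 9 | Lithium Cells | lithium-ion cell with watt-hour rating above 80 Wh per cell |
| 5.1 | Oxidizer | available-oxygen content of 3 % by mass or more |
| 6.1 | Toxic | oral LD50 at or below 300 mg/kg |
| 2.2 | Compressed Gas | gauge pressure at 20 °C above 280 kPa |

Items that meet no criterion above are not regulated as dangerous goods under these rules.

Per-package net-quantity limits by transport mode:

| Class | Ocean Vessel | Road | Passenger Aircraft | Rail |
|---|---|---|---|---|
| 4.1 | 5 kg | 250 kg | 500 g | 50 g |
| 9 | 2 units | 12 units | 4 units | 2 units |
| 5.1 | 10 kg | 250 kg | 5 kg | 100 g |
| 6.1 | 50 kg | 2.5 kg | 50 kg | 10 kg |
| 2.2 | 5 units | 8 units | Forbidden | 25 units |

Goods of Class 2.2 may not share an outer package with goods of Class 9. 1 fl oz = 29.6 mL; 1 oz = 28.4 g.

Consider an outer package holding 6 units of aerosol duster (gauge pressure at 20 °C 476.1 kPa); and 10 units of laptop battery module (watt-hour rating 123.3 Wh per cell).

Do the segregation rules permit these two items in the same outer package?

With gauge pressure at 20 °C 476.1 kPa (> 280 kPa), the aerosol duster falls in Class 2.2.
The laptop battery module has watt-hour rating 123.3 Wh per cell, which is > 80 Wh per cell, so it is Class 9 (Lithium Cells).
Class 2.2 and Class 9 may not share an outer package.

No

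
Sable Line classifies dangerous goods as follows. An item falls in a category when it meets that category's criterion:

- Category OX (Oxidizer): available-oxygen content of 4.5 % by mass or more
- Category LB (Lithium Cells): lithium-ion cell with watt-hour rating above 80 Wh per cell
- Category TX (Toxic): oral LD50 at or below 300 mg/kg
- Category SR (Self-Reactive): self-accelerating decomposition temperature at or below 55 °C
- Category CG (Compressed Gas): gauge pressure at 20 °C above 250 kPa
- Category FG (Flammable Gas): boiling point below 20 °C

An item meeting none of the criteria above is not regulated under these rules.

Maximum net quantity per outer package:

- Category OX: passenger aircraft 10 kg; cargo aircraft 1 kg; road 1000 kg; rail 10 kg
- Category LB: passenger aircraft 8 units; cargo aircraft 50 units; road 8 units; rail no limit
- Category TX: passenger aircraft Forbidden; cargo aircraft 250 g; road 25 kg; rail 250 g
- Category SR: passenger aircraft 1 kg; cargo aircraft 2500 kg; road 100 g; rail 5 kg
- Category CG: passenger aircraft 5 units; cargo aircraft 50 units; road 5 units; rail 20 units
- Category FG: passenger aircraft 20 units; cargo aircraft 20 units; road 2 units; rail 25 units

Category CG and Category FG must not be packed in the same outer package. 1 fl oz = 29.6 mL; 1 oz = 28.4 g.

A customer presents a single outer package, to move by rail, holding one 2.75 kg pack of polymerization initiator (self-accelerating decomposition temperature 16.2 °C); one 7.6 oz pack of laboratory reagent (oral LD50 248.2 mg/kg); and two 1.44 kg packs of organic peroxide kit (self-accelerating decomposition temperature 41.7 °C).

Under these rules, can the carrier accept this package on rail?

No

With self-accelerating decomposition temperature 16.2 °C (≤ 55 °C), the polymerization initiator falls in Category SR.
The laboratory reagent has oral LD50 248.2 mg/kg, which is ≤ 300 mg/kg, so it is Category TX (Toxic).
Organic peroxide kit: self-accelerating decomposition temperature 41.7 °C ≤ 55 °C → Category SR (Self-Reactive).
Category TX quantity: one 7.6 oz pack = 215.84 g.
215.84 g is within the rail limit of 250 g for Category TX.
Category SR net quantity: 2.75 kg + (two 1.44 kg packs = 2.88 kg) = 5.63 kg.
5.63 kg exceeds the rail limit of 5 kg for Category SR.
The segregation rule (Category CG with Category FG) does not apply to Category TX with Category SR.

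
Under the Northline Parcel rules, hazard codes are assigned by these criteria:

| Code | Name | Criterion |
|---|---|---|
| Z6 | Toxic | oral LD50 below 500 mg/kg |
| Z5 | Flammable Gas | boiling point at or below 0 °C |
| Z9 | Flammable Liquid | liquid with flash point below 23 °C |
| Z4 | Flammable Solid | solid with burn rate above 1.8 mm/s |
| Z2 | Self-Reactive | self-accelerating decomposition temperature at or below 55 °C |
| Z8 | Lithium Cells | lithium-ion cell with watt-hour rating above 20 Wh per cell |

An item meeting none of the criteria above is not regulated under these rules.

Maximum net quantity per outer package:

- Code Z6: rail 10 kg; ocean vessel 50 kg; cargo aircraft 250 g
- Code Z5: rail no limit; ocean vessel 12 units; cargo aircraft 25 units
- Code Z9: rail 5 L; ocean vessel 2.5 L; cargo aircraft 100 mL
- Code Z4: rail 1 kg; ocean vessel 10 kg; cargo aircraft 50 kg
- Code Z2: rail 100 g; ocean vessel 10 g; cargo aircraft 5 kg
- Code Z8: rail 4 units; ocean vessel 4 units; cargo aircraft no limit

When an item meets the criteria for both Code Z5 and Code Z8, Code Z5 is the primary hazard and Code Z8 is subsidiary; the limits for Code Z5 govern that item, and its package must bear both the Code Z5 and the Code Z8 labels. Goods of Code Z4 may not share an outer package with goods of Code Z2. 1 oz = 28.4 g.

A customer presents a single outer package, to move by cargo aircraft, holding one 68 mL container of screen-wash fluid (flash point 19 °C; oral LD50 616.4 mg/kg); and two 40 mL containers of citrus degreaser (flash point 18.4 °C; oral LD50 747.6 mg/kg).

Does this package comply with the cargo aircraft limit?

Screen-wash fluid: flash point 19 °C < 23 °C → Code Z9 (Flammable Liquid).
Citrus degreaser: flash point 18.4 °C < 23 °C → Code Z9 (Flammable Liquid).
Total Code Z9: 68 mL + (two 40 mL containers = 80 mL) = 148 mL.
148 mL exceeds the cargo aircraft limit of 100 mL for Code Z9.

No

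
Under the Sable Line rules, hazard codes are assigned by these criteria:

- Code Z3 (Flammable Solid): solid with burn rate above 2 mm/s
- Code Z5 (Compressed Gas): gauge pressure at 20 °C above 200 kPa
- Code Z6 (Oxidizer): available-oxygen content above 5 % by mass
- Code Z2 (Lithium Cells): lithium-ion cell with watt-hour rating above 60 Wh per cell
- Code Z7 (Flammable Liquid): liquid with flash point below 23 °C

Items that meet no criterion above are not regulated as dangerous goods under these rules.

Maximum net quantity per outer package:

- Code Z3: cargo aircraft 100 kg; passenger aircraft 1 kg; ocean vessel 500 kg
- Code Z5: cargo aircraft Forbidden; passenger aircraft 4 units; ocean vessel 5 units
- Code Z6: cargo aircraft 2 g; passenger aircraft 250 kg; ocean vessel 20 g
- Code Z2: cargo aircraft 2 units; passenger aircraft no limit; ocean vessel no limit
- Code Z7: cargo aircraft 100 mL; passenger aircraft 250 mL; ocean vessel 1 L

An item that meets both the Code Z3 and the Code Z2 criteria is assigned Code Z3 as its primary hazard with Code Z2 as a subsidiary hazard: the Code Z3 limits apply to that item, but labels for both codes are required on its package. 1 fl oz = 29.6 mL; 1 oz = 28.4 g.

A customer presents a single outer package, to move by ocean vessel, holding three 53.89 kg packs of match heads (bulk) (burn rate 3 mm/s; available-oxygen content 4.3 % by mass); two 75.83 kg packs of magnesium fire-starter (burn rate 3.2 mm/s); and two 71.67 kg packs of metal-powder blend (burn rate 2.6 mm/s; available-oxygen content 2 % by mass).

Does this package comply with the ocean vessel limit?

Match heads (bulk): burn rate 3 mm/s > 2 mm/s → Code Z3 (Flammable Solid).
The magnesium fire-starter has burn rate 3.2 mm/s, which is > 2 mm/s, so it is Code Z3 (Flammable Solid).
With burn rate 2.6 mm/s (> 2 mm/s), the metal-powder blend falls in Code Z3.
Code Z3 net quantity: (three 53.89 kg packs = 161.67 kg) + (two 75.83 kg packs = 151.66 kg) + (two 71.67 kg packs = 143.34 kg) = 456.67 kg.
456.67 kg is within the ocean vessel limit of 500 kg for Code Z3.

Yes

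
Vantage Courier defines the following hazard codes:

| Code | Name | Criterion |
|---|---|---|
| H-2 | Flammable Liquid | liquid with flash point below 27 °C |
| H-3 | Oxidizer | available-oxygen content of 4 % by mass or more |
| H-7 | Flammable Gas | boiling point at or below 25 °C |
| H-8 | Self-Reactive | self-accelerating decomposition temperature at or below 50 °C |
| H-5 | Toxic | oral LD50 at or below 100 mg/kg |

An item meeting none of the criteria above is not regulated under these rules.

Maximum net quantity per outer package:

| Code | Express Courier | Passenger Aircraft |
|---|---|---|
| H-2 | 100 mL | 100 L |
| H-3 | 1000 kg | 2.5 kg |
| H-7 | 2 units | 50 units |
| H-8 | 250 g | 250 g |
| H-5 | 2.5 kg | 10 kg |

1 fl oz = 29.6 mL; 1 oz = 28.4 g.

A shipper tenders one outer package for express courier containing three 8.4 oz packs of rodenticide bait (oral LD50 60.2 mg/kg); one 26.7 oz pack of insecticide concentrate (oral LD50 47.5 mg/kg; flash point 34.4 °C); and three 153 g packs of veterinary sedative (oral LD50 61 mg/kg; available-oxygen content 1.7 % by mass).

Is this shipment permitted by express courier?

The rodenticide bait has oral LD50 60.2 mg/kg, which is ≤ 100 mg/kg, so it is Code H-5 (Toxic).
With oral LD50 47.5 mg/kg (≤ 100 mg/kg), the insecticide concentrate falls in Code H-5.
Veterinary sedative: oral LD50 61 mg/kg ≤ 100 mg/kg → Code H-5 (Toxic).
Total Code H-5: (three 8.4 oz packs = 715.68 g) + (one 26.7 oz pack = 758.28 g) + (three 153 g packs = 459 g) = 1932.96 g.
1932.96 g ≤ 2.5 kg (express courier limit, Code H-5) — within limit.

Yes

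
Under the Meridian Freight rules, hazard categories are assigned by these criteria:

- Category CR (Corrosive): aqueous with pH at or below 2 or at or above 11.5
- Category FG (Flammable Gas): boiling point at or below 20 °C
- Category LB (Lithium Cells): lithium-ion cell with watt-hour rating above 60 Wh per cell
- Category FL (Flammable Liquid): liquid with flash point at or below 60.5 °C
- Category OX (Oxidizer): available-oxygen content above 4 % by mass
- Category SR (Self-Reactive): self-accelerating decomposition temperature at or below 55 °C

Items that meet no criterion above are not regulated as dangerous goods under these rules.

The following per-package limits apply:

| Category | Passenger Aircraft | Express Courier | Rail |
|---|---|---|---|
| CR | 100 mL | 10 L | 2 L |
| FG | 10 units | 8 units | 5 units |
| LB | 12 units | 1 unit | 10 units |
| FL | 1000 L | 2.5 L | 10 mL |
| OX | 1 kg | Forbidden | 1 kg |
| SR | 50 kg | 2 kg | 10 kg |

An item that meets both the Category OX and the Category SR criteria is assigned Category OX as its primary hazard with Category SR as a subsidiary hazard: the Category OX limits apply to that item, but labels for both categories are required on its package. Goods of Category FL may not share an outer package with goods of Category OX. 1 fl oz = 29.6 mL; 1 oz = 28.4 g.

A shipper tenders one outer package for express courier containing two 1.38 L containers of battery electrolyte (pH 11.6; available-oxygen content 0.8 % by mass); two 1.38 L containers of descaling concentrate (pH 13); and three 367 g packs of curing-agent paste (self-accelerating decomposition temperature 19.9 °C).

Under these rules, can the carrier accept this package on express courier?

With pH 11.6 (≥ 11.5), the battery electrolyte falls in Category CR.
pH 13 meets the Category CR criterion (Corrosive), so the descaling concentrate is Category CR.
With self-accelerating decomposition temperature 19.9 °C (≤ 55 °C), the curing-agent paste falls in Category SR.
Category SR quantity: three 367 g packs = 1.101 kg.
That is within the Category SR express courier limit of 2 kg.
Category CR net quantity: (two 1.38 L containers = 2.76 L) + (two 1.38 L containers = 2.76 L) = 5.52 L.
5.52 L ≤ 10 L (express courier limit, Category CR) — within limit.
The segregation rule (Category FL with Category OX) does not apply to Category SR with Category CR.
Every hazard category is within its express courier limit and no segregation rule is violated.

Yes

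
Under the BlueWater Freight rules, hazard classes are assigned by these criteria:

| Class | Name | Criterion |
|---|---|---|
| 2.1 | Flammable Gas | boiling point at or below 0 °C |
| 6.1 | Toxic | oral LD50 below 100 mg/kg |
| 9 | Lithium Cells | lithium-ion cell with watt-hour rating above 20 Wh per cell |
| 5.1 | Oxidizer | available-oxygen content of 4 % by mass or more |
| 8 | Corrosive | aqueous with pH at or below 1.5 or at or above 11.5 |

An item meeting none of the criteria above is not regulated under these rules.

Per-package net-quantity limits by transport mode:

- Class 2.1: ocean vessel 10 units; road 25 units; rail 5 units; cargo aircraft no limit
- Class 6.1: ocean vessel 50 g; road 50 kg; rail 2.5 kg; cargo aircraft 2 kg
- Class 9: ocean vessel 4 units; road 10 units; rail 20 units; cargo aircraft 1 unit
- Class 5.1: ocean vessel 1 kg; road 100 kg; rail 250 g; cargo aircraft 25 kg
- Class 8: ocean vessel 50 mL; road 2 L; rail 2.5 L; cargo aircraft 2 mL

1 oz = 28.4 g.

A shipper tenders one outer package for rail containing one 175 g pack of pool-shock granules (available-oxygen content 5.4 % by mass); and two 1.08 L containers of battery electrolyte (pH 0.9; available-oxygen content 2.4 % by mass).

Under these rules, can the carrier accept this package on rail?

Yes

The pool-shock granules have available-oxygen content 5.4 % by mass, which is ≥ 4 % by mass, so they are Class 5.1 (Oxidizer).
pH 0.9 meets the Class 8 criterion (Corrosive), so the battery electrolyte is Class 8.
Class 5.1 quantity: 175 g.
That is within the Class 5.1 rail limit of 250 g.
Class 8 quantity: two 1.08 L containers = 2.16 L.
2.16 L ≤ 2.5 L (rail limit, Class 8) — within limit.
Every hazard class is within its rail limit and no segregation rule is violated.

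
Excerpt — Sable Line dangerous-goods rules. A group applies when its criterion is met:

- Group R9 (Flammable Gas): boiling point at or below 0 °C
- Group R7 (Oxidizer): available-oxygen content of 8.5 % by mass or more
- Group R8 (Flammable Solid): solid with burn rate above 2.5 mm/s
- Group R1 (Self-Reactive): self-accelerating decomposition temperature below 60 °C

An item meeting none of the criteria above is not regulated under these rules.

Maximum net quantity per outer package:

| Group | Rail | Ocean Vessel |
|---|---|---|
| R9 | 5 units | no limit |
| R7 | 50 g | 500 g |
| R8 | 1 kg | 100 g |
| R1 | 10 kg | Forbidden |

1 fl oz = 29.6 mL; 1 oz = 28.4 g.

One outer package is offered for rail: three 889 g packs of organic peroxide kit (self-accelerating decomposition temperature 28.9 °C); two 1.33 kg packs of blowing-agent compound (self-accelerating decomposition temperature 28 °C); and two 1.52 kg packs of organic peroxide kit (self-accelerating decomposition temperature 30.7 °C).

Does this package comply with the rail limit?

Yes

The organic peroxide kit has self-accelerating decomposition temperature 28.9 °C, which is < 60 °C, so it is Group R1 (Self-Reactive).
With self-accelerating decomposition temperature 28 °C (< 60 °C), the blowing-agent compound falls in Group R1.
Organic peroxide kit: self-accelerating decomposition temperature 30.7 °C < 60 °C → Group R1 (Self-Reactive).
Total Group R1: (three 889 g packs = 2.667 kg) + (two 1.33 kg packs = 2.66 kg) + (two 1.52 kg packs = 3.04 kg) = 8.367 kg.
That is within the Group R1 rail limit of 10 kg.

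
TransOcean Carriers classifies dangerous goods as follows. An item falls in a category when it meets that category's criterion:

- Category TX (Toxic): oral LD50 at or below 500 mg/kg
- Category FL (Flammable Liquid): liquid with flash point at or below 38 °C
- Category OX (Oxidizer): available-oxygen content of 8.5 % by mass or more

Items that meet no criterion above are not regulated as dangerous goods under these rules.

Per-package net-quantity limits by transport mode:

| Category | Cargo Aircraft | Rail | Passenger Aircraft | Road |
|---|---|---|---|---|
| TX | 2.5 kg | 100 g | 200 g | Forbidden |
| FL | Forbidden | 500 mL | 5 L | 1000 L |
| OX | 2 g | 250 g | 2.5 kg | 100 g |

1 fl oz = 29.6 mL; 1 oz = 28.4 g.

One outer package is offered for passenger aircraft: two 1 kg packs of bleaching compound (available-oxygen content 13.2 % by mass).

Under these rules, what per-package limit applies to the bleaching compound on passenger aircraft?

Bleaching compound: available-oxygen content 13.2 % by mass ≥ 8.5 % by mass → Category OX (Oxidizer).
The passenger aircraft limit for Category OX is 2.5 kg.

2.5 kg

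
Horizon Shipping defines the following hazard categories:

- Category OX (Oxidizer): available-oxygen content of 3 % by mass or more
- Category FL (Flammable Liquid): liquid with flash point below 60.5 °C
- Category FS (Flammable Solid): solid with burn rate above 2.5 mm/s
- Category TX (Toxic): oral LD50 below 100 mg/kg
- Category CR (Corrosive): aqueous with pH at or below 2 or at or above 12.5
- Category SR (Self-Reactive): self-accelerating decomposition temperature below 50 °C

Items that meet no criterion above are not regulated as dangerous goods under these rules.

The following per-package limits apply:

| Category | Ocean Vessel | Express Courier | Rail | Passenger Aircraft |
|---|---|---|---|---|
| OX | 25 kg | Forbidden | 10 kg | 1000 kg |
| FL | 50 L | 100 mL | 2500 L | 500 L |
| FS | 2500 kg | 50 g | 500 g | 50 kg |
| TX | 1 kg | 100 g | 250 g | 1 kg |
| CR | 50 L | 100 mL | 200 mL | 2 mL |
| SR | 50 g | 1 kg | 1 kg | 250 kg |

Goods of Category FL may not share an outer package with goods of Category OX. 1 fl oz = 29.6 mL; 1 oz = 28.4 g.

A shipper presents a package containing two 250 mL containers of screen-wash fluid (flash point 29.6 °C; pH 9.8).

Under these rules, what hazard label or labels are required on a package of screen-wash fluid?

Flash point 29.6 °C meets the Category FL criterion (Flammable Liquid), so the screen-wash fluid is Category FL.
Only the Category FL label is required.

Category FL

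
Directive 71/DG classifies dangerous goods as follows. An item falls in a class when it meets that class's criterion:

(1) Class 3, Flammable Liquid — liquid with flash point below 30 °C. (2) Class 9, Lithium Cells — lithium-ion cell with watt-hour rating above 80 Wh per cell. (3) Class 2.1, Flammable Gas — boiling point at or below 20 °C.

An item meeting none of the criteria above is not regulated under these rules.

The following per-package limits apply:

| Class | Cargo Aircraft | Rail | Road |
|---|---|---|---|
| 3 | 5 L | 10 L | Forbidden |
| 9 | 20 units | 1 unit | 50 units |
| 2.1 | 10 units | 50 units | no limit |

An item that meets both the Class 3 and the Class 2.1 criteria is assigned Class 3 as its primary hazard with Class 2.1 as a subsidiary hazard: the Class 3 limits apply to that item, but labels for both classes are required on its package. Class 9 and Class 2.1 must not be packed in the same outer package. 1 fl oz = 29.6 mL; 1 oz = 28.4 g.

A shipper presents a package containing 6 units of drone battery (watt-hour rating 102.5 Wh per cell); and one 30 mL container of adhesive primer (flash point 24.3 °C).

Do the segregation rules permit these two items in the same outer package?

The drone battery has watt-hour rating 102.5 Wh per cell, which is > 80 Wh per cell, so it is Class 9 (Lithium Cells).
With flash point 24.3 °C (< 30 °C), the adhesive primer falls in Class 3.
No segregation rule bars Class 9 with Class 3.

Yes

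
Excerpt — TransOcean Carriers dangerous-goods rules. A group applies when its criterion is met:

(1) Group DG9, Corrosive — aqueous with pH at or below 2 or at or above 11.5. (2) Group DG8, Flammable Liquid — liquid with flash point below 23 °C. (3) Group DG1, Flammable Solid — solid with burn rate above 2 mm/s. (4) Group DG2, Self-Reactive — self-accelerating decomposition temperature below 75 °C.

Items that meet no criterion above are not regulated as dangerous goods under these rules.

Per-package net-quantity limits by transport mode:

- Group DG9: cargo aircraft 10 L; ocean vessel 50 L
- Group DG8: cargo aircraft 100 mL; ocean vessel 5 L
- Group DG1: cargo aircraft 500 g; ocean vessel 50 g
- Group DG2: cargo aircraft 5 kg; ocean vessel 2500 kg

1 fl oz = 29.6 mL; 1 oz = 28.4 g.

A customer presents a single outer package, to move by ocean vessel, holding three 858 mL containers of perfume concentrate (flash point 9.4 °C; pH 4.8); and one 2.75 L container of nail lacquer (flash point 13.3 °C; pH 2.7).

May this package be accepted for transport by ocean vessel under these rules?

No

With flash point 9.4 °C (< 23 °C), the perfume concentrate falls in Group DG8.
The nail lacquer has flash point 13.3 °C, which is < 23 °C, so it is Group DG8 (Flammable Liquid).
Group DG8 net quantity: (three 858 mL containers = 2.574 L) + 2.75 L = 5.324 L.
5.324 L > 5 L (ocean vessel limit, Group DG8) — over the limit.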